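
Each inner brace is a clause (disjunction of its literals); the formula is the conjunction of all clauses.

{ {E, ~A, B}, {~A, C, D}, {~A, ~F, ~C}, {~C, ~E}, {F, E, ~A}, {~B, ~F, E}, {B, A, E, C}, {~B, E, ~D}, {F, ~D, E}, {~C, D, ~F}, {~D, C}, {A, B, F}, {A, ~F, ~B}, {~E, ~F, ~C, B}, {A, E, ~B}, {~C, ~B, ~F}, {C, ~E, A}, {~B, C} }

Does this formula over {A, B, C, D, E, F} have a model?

Yes, satisfiable

Suppose C = 1.
(~E) alone gives E = 0.
Suppose A = 0.
(~B) alone gives B = 0.
(F) alone gives F = 1.
(D) alone gives D = 1.
All clauses are satisfied.
A satisfying assignment: A ↦ 0; B ↦ 0; C ↦ 1; D ↦ 1; E ↦ 0; F ↦ 1.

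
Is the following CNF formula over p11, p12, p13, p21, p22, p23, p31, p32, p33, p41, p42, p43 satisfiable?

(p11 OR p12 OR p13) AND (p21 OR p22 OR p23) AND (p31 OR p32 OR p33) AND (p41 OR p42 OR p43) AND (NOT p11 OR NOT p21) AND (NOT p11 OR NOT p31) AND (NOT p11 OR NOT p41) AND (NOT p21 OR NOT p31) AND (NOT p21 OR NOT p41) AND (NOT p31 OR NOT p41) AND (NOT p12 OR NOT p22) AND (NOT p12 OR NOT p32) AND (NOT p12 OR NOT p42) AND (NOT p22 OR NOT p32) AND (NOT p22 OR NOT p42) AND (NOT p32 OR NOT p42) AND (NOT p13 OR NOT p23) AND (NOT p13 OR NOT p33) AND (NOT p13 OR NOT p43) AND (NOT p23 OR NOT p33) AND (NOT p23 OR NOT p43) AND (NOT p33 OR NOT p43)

Unsatisfiable

Case p11 = false:
Case p12 = true:
The clause (NOT p22) is unit, so p22 = false.
The clause (NOT p32) is unit, so p32 = false.
The clause (NOT p42) is unit, so p42 = false.
Case p21 = true:
The clause (NOT p31) is unit, so p31 = false.
The clause (p33) is unit, so p33 = true.
The clause (NOT p41) is unit, so p41 = false.
The clause (p43) is unit, so p43 = true.
That conflicts with the unit clause (NOT p43).
Backtrack on p21: now try p21 = false.
The clause (p23) is unit, so p23 = true.
The clause (NOT p13) is unit, so p13 = false.
The clause (NOT p33) is unit, so p33 = false.
The clause (p31) is unit, so p31 = true.
The clause (NOT p41) is unit, so p41 = false.
The clause (p43) is unit, so p43 = true.
That conflicts with the unit clause (NOT p43).
Either choice for p21 ends in contradiction.
Backtrack on p12: now try p12 = false.
The clause (p13) is unit, so p13 = true.
The clause (NOT p23) is unit, so p23 = false.
The clause (NOT p33) is unit, so p33 = false.
The clause (NOT p43) is unit, so p43 = false.
Case p21 = true:
The clause (NOT p31) is unit, so p31 = false.
The clause (p32) is unit, so p32 = true.
The clause (NOT p41) is unit, so p41 = false.
The clause (p42) is unit, so p42 = true.
That conflicts with the unit clause (NOT p42).
Backtrack on p21: now try p21 = false.
The clause (p22) is unit, so p22 = true.
The clause (NOT p32) is unit, so p32 = false.
The clause (p31) is unit, so p31 = true.
The clause (NOT p41) is unit, so p41 = false.
The clause (p42) is unit, so p42 = true.
That conflicts with the unit clause (NOT p42).
Either choice for p21 ends in contradiction.
Either choice for p12 ends in contradiction.
Backtrack on p11: now try p11 = true.
The clause (NOT p21) is unit, so p21 = false.
The clause (NOT p31) is unit, so p31 = false.
The clause (NOT p41) is unit, so p41 = false.
Case p22 = true:
The clause (NOT p12) is unit, so p12 = false.
The clause (NOT p32) is unit, so p32 = false.
The clause (p33) is unit, so p33 = true.
The clause (NOT p42) is unit, so p42 = false.
The clause (p43) is unit, so p43 = true.
That conflicts with the unit clause (NOT p43).
Backtrack on p22: now try p22 = false.
The clause (p23) is unit, so p23 = true.
The clause (NOT p13) is unit, so p13 = false.
The clause (NOT p33) is unit, so p33 = false.
The clause (p32) is unit, so p32 = true.
The clause (NOT p12) is unit, so p12 = false.
The clause (NOT p42) is unit, so p42 = false.
The clause (p43) is unit, so p43 = true.
That conflicts with the unit clause (NOT p43).
Either choice for p22 ends in contradiction.
Either choice for p11 ends in contradiction.
No assignment satisfies every clause.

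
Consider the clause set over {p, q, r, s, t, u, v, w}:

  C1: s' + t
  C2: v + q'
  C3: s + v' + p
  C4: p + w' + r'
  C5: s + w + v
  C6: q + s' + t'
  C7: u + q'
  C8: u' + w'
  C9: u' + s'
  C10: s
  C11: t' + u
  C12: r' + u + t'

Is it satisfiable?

No

From the singleton clause (s), s = 1.
From the singleton clause (t), t = 1.
From the singleton clause (q), q = 1.
From the singleton clause (v), v = 1.
From the singleton clause (u), u = 1.
Now (u') is unsatisfied and unit — conflict.
No assignment satisfies every clause.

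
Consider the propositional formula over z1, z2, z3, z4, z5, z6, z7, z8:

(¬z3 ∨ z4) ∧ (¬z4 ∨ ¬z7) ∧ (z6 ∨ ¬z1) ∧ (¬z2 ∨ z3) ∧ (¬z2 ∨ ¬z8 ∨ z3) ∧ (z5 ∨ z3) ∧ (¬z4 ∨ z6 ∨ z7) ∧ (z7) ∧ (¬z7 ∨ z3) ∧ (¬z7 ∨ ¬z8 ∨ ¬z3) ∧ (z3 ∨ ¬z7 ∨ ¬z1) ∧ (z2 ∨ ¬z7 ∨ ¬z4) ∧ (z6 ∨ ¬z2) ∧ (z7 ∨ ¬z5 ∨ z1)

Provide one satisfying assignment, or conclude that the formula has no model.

UNSATISFIABLE

Unit clause (z7) forces z7 = True.
Unit clause (¬z4) forces z4 = False.
Unit clause (¬z3) forces z3 = False.
Now (z3) is unsatisfied and unit — conflict.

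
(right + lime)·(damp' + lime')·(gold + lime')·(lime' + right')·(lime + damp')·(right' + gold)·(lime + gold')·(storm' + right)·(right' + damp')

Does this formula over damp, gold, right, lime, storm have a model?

Case right = 0:
The clause (lime) is unit, so lime = 1.
The clause (damp') is unit, so damp = 0.
The clause (gold) is unit, so gold = 1.
The clause (storm') is unit, so storm = 0.
This assignment satisfies each clause.
A satisfying assignment: damp ↦ 0,  gold ↦ 1,  right ↦ 0,  lime ↦ 1,  storm ↦ 0.

Yes, satisfiable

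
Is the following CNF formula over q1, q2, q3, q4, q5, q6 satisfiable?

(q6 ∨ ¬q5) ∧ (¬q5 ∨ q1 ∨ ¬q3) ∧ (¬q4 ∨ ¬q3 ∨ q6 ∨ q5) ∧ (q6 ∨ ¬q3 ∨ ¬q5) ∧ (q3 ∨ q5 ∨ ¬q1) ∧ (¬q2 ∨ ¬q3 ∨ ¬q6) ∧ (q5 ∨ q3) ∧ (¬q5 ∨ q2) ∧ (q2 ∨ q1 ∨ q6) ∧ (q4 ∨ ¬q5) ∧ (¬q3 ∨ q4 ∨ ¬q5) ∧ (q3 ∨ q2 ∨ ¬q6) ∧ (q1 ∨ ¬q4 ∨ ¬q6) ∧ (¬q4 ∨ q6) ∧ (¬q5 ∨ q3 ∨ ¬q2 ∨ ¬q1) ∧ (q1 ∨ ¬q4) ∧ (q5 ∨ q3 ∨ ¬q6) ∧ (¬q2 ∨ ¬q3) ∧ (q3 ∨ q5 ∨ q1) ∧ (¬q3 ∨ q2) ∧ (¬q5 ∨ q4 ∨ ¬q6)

Unsatisfiable

Branch on q6: set q6 = True.
Branch on q2: set q2 = False.
The clause (¬q5) is unit, so q5 = False.
The clause (q3) is unit, so q3 = True.
Now (¬q3) is unsatisfied and unit — conflict.
So q2 must be the other value — set q2 = True.
The clause (¬q3) is unit, so q3 = False.
The clause (q5) is unit, so q5 = True.
The clause (q4) is unit, so q4 = True.
The clause (q1) is unit, so q1 = True.
Now (¬q1) is unsatisfied and unit — conflict.
Either choice for q2 ends in contradiction.
So q6 must be the other value — set q6 = False.
The clause (¬q5) is unit, so q5 = False.
The clause (q3) is unit, so q3 = True.
The clause (¬q4) is unit, so q4 = False.
The clause (¬q2) is unit, so q2 = False.
Now (q2) is unsatisfied and unit — conflict.
Either choice for q6 ends in contradiction.
No assignment satisfies every clause.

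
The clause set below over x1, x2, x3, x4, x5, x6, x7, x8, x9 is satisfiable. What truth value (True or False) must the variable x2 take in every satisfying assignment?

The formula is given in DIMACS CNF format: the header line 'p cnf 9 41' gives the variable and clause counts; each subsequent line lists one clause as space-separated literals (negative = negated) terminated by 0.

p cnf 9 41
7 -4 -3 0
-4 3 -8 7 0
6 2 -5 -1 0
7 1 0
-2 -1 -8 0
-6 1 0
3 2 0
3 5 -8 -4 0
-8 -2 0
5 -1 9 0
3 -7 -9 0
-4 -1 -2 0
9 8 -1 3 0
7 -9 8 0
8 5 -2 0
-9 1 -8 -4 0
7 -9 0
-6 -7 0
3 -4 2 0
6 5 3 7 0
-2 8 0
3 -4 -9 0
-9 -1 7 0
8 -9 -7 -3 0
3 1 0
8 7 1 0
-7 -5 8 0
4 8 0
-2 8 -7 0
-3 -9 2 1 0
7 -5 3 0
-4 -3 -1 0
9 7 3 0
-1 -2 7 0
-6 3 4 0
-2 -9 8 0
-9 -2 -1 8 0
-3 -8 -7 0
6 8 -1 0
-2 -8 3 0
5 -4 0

False

Suppose x2 = True.
The clause (¬x8) is unit, so x8 = False.
But (x8) is also a unit clause — contradiction.
So every satisfying assignment has x2 = False.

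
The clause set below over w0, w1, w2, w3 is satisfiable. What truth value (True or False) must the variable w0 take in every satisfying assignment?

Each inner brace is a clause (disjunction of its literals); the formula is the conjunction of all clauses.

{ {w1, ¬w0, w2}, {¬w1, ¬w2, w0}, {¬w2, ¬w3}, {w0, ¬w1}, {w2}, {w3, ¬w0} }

False

Suppose w0 = True.
The clause (w2) is unit, so w2 = True.
The clause (¬w3) is unit, so w3 = False.
But (w3) is also a unit clause — contradiction.
So every satisfying assignment has w0 = False.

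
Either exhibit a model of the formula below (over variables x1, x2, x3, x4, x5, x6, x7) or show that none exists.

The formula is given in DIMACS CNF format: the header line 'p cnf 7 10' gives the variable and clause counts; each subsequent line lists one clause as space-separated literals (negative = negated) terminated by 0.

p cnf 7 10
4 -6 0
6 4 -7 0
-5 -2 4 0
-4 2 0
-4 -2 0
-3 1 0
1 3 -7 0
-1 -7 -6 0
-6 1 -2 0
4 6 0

Suppose x4 = True.
Unit clause (x2) forces x2 = True.
But (¬x2) is also a unit clause — contradiction.
That branch fails; take x4 = False instead.
Unit clause (¬x6) forces x6 = False.
But (x6) is also a unit clause — contradiction.
Neither x4 = True nor x4 = False works.

UNSATISFIABLE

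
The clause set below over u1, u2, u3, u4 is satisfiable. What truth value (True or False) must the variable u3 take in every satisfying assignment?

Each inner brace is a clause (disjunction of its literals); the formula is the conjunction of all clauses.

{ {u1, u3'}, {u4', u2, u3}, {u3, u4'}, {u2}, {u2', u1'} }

Suppose u3 = 1.
(u1) alone gives u1 = 1.
(u2) alone gives u2 = 1.
That conflicts with the unit clause (u2').
So every satisfying assignment has u3 = False.

False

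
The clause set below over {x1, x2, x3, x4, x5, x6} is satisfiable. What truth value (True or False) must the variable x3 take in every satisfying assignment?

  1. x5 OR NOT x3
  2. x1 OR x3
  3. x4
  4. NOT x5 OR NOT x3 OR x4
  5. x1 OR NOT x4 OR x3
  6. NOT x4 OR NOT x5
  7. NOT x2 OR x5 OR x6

False

Suppose x3 = true.
Unit clause (x5) forces x5 = true.
Unit clause (x4) forces x4 = true.
That conflicts with the unit clause (NOT x4).
So every satisfying assignment has x3 = False.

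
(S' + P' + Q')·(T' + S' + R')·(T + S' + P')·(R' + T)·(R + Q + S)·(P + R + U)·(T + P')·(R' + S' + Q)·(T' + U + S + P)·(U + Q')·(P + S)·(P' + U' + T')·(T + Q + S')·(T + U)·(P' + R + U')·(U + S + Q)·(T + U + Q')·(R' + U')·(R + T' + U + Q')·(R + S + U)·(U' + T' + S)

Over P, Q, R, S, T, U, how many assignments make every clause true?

There are 2^6 = 64 truth assignments over (P, Q, R, S, T, U).
Split on S. With S = 1, the clauses containing S are satisfied and S' drops from the rest; 4 of the 2^5 = 32 assignments to the other variables satisfy what remains.
With S = 0, by the same count on the reduced clause set, 0 assignments work.
Total: 4 + 0 = 4.

4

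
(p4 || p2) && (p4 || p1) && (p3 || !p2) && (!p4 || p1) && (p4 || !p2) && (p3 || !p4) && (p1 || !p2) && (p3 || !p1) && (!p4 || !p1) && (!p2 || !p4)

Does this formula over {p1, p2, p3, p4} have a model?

Unsatisfiable

Try p4 = true.
The clause (p1) is unit, so p1 = true.
That conflicts with the unit clause (!p1).
Backtrack on p4: now try p4 = false.
The clause (p2) is unit, so p2 = true.
That conflicts with the unit clause (!p2).
Neither p4 = true nor p4 = false works.
No assignment satisfies every clause.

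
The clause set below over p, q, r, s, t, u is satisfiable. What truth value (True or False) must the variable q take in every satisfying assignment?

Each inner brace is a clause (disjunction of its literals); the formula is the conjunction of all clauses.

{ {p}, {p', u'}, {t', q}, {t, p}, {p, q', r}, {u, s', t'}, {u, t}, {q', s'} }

Suppose q = 0.
The clause (p) is unit, so p = 1.
The clause (u') is unit, so u = 0.
The clause (t') is unit, so t = 0.
But (t) is also a unit clause — contradiction.
So every satisfying assignment has q = True.

True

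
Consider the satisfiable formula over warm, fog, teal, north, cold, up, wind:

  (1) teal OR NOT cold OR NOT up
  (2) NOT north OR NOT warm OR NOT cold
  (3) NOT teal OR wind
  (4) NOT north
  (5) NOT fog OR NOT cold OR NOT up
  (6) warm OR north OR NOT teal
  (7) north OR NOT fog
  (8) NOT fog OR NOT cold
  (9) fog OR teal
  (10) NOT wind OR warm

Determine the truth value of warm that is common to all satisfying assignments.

Suppose warm = false.
The clause (NOT north) is unit, so north = false.
The clause (NOT teal) is unit, so teal = false.
The clause (NOT fog) is unit, so fog = false.
But (fog) is also a unit clause — contradiction.
So every satisfying assignment has warm = True.

True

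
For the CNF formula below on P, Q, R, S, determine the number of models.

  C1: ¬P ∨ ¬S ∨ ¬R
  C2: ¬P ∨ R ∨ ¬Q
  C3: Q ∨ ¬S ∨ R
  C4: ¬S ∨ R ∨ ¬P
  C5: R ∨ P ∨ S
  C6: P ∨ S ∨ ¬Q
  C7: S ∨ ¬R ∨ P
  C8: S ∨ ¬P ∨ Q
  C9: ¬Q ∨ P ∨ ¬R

3

There are 2^4 = 16 truth assignments over (P, Q, R, S).
Check each against the 9 clauses (columns in the order P, Q, R, S):
  F F F F  ✗ fails (R ∨ P ∨ S)
  F F F T  ✗ fails (Q ∨ ¬S ∨ R)
  F F T F  ✗ fails (S ∨ ¬R ∨ P)
  F F T T  ✓ satisfies all
  F T F F  ✗ fails (R ∨ P ∨ S)
  F T F T  ✓ satisfies all
  F T T F  ✗ fails (P ∨ S ∨ ¬Q)
  F T T T  ✗ fails (¬Q ∨ P ∨ ¬R)
  T F F F  ✗ fails (S ∨ ¬P ∨ Q)
  T F F T  ✗ fails (Q ∨ ¬S ∨ R)
  T F T F  ✗ fails (S ∨ ¬P ∨ Q)
  T F T T  ✗ fails (¬P ∨ ¬S ∨ ¬R)
  T T F F  ✗ fails (¬P ∨ R ∨ ¬Q)
  T T F T  ✗ fails (¬P ∨ R ∨ ¬Q)
  T T T F  ✓ satisfies all
  T T T T  ✗ fails (¬P ∨ ¬S ∨ ¬R)
3 of the 16 rows are models.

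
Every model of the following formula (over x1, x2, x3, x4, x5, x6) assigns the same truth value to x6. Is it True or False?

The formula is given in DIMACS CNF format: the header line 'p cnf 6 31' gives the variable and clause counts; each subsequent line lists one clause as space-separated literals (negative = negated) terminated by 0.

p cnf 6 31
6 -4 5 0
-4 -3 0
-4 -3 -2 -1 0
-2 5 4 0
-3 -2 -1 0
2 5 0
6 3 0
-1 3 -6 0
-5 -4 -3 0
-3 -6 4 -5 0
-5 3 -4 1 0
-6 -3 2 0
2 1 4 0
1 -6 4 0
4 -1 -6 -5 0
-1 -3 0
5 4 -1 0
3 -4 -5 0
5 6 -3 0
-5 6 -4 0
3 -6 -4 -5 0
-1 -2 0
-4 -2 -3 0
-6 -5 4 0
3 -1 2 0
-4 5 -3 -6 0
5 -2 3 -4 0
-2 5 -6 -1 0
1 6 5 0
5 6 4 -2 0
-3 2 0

False

Suppose x6 = True.
Suppose x4 = False.
Unit clause (x1) forces x1 = True.
Unit clause (x3) forces x3 = True.
Now (¬x3) is unsatisfied and unit — conflict.
So x4 must be the other value — set x4 = True.
Unit clause (¬x3) forces x3 = False.
Unit clause (¬x1) forces x1 = False.
Unit clause (¬x5) forces x5 = False.
Unit clause (x2) forces x2 = True.
Now (¬x2) is unsatisfied and unit — conflict.
Either choice for x4 ends in contradiction.
So every satisfying assignment has x6 = False.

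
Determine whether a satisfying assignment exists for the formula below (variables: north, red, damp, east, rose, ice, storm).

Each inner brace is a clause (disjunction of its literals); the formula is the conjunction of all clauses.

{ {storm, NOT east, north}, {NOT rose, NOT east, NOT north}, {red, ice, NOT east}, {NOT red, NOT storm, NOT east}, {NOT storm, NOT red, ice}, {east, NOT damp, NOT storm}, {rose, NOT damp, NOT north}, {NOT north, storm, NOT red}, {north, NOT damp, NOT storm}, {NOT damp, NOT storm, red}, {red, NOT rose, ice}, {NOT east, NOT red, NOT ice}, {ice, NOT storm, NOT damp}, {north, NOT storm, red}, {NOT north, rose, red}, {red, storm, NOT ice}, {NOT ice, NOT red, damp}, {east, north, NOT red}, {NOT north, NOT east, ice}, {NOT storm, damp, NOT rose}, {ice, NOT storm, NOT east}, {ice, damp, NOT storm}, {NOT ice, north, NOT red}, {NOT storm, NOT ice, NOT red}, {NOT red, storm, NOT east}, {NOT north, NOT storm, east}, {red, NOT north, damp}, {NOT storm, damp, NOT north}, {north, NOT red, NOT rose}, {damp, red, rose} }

Satisfiable

Try storm = false.
Try east = false.
Try north = false.
Unit clause (NOT red) forces red = false.
Unit clause (NOT ice) forces ice = false.
Unit clause (NOT rose) forces rose = false.
Unit clause (damp) forces damp = true.
All clauses are satisfied.
A satisfying assignment: north: false,  red: false,  damp: true,  east: false,  rose: false,  ice: false,  storm: false.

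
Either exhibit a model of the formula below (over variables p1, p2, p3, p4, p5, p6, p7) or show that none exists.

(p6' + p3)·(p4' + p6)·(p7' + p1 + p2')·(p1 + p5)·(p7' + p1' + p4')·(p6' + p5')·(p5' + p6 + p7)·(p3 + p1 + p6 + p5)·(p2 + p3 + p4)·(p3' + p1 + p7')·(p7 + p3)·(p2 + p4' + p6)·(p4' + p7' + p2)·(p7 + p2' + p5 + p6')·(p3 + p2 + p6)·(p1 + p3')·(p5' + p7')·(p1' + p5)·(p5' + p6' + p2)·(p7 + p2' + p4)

UNSATISFIABLE

Try p6 = 0.
The clause (p4') is unit, so p4 = 0.
Try p1 = 1.
The clause (p5) is unit, so p5 = 1.
The clause (p7) is unit, so p7 = 1.
That conflicts with the unit clause (p7').
Undo p1 and try p1 = 0.
The clause (p5) is unit, so p5 = 1.
The clause (p7) is unit, so p7 = 1.
That conflicts with the unit clause (p7').
Both values of p1 lead to a conflict.
Undo p6 and try p6 = 1.
The clause (p3) is unit, so p3 = 1.
The clause (p5') is unit, so p5 = 0.
The clause (p1) is unit, so p1 = 1.
That conflicts with the unit clause (p1').
Both values of p6 lead to a conflict.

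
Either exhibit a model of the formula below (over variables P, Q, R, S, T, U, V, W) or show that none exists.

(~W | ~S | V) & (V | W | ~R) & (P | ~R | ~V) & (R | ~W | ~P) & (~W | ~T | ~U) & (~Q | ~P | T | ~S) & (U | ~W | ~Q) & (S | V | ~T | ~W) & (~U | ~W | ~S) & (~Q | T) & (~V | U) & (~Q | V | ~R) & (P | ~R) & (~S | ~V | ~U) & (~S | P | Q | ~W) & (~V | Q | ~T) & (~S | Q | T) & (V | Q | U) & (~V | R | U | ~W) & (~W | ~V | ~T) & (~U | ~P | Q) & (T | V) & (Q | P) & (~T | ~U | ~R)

Try Q = 1.
(T) alone gives T = 1.
Try W = 0.
Try V = 1.
(U) alone gives U = 1.
(~S) alone gives S = 0.
(~R) alone gives R = 0.
Every clause is now satisfied; P is unconstrained.

P: 1,  Q: 1,  R: 0,  S: 0,  T: 1,  U: 1,  V: 1,  W: 0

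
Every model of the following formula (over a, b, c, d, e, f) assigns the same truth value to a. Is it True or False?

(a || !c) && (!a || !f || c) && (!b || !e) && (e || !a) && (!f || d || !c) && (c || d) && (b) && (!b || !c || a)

Suppose a = true.
(e) alone gives e = true.
(!b) alone gives b = false.
But (b) is also a unit clause — contradiction.
So every satisfying assignment has a = False.

False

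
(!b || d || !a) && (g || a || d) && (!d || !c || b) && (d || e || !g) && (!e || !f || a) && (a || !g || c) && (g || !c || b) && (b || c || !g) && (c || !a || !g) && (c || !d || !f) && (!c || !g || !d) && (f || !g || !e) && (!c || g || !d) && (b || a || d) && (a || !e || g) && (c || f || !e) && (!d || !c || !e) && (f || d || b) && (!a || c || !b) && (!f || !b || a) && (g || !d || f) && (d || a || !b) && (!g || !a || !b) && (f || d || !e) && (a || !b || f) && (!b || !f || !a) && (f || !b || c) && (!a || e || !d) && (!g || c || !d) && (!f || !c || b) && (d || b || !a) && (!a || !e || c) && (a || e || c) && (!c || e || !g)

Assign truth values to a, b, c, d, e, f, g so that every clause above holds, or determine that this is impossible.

UNSATISFIABLE

Suppose b = false.
Suppose d = false.
(a) alone gives a = true.
Now (!a) is unsatisfied and unit — conflict.
Undo d and try d = true.
(!c) alone gives c = false.
(!g) alone gives g = false.
(!f) alone gives f = false.
Now (f) is unsatisfied and unit — conflict.
Neither d = true nor d = false works.
Undo b and try b = true.
Suppose d = true.
Suppose c = true.
(!g) alone gives g = false.
Now (g) is unsatisfied and unit — conflict.
Undo c and try c = false.
(!f) alone gives f = false.
Now (f) is unsatisfied and unit — conflict.
Neither c = true nor c = false works.
Undo d and try d = false.
(!a) alone gives a = false.
Now (a) is unsatisfied and unit — conflict.
Neither d = true nor d = false works.
Neither b = true nor b = false works.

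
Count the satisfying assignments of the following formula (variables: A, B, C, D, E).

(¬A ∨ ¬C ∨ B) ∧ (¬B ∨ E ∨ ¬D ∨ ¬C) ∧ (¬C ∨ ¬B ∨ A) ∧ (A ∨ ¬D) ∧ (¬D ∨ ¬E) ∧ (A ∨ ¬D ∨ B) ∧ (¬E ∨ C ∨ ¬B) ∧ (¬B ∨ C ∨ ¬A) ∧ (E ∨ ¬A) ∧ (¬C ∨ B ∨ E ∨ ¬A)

7

There are 2^5 = 32 truth assignments over (A, B, C, D, E).
Split on A. With A = True, the clauses containing A are satisfied and ¬A drops from the rest; 2 of the 2^4 = 16 assignments to the other variables satisfy what remains.
With A = False, by the same count on the reduced clause set, 5 assignments work.
(One model: A=F, B=F, C=F, D=F, E=F.)
Total: 2 + 5 = 7.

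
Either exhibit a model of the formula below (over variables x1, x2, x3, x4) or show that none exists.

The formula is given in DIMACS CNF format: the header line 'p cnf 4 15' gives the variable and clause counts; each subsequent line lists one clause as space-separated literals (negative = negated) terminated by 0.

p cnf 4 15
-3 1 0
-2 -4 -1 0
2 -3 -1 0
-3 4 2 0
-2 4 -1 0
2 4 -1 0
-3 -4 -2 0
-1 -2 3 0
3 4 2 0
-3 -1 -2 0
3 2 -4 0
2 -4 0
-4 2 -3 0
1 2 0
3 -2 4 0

Case x3 = False:
Case x1 = False:
Unit clause (x2) forces x2 = True.
Unit clause (x4) forces x4 = True.
This assignment satisfies each clause.

x1: False; x2: True; x3: False; x4: True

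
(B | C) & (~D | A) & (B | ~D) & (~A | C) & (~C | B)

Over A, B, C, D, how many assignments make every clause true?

4

There are 2^4 = 16 truth assignments over (A, B, C, D).
Check each against the 5 clauses (columns in the order A, B, C, D):
  F F F F  ✗ fails (B | C)
  F F F T  ✗ fails (B | C)
  F F T F  ✗ fails (~C | B)
  F F T T  ✗ fails (~D | A)
  F T F F  ✓ satisfies all
  F T F T  ✗ fails (~D | A)
  F T T F  ✓ satisfies all
  F T T T  ✗ fails (~D | A)
  T F F F  ✗ fails (B | C)
  T F F T  ✗ fails (B | C)
  T F T F  ✗ fails (~C | B)
  T F T T  ✗ fails (B | ~D)
  T T F F  ✗ fails (~A | C)
  T T F T  ✗ fails (~A | C)
  T T T F  ✓ satisfies all
  T T T T  ✓ satisfies all
4 of the 16 rows are models.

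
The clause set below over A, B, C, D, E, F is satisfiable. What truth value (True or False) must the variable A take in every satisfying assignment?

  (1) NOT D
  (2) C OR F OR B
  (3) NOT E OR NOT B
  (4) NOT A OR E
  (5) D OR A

True

Suppose A = false.
(NOT D) alone gives D = false.
Now (D) is unsatisfied and unit — conflict.
So every satisfying assignment has A = True.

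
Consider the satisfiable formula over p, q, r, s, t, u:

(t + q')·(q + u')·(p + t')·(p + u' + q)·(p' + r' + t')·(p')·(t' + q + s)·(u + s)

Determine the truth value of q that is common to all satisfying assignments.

False

Suppose q = 1.
(t) alone gives t = 1.
(p) alone gives p = 1.
That conflicts with the unit clause (p').
So every satisfying assignment has q = False.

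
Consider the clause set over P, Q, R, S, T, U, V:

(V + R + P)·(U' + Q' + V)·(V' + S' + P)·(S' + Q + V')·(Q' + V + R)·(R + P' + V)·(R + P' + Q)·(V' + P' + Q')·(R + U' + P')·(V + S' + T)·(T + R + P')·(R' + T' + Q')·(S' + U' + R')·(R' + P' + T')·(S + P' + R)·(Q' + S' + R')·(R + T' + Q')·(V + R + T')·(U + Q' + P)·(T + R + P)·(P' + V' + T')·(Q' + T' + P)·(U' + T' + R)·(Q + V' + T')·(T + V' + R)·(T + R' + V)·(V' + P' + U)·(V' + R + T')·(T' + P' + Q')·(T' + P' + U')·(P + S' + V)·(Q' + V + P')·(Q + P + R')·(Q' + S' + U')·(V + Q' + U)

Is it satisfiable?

Satisfiable

Suppose V = 1.
Suppose S = 0.
Suppose P = 0.
Suppose U = 1.
Suppose T = 0.
From the singleton clause (R), R = 1.
From the singleton clause (Q), Q = 1.
This assignment satisfies each clause.
A satisfying assignment: P=0, Q=1, R=1, S=0, T=0, U=1, V=1.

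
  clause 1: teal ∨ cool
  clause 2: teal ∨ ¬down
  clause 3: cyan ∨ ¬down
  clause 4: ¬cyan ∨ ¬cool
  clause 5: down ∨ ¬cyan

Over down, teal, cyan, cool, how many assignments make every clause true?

There are 2^4 = 16 truth assignments over (down, teal, cyan, cool).
Check each against the 5 clauses (columns in the order down, teal, cyan, cool):
  F F F F  ✗ fails (teal ∨ cool)
  F F F T  ✓ satisfies all
  F F T F  ✗ fails (teal ∨ cool)
  F F T T  ✗ fails (¬cyan ∨ ¬cool)
  F T F F  ✓ satisfies all
  F T F T  ✓ satisfies all
  F T T F  ✗ fails (down ∨ ¬cyan)
  F T T T  ✗ fails (¬cyan ∨ ¬cool)
  T F F F  ✗ fails (teal ∨ cool)
  T F F T  ✗ fails (teal ∨ ¬down)
  T F T F  ✗ fails (teal ∨ cool)
  T F T T  ✗ fails (teal ∨ ¬down)
  T T F F  ✗ fails (cyan ∨ ¬down)
  T T F T  ✗ fails (cyan ∨ ¬down)
  T T T F  ✓ satisfies all
  T T T T  ✗ fails (¬cyan ∨ ¬cool)
4 of the 16 rows are models.

4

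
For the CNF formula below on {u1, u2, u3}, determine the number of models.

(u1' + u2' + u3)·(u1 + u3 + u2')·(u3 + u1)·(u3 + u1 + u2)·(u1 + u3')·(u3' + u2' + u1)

3

There are 2^3 = 8 truth assignments over (u1, u2, u3).
Check each against the 6 clauses (columns in the order u1, u2, u3):
  F F F  ✗ fails (u3 + u1)
  F F T  ✗ fails (u1 + u3')
  F T F  ✗ fails (u1 + u3 + u2')
  F T T  ✗ fails (u1 + u3')
  T F F  ✓ satisfies all
  T F T  ✓ satisfies all
  T T F  ✗ fails (u1' + u2' + u3)
  T T T  ✓ satisfies all
3 of the 8 rows are models.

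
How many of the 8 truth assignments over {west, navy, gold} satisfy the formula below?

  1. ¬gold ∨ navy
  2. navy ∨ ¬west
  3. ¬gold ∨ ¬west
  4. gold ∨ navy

3

There are 2^3 = 8 truth assignments over (west, navy, gold).
Split on gold. With gold = True, the clauses containing gold are satisfied and ¬gold drops from the rest; 1 of the 2^2 = 4 assignments to the other variables satisfy what remains.
With gold = False, by the same count on the reduced clause set, 2 assignments work.
(One model: west=F, navy=T, gold=F.)
Total: 1 + 2 = 3.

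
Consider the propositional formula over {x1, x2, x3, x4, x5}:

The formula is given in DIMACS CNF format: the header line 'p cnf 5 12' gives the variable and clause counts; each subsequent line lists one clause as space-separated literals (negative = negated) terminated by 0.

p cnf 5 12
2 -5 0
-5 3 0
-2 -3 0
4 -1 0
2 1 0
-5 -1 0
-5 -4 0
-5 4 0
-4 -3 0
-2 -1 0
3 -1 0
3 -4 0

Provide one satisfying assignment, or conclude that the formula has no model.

Case x2 = True:
From the singleton clause (¬x3), x3 = False.
From the singleton clause (¬x5), x5 = False.
From the singleton clause (¬x1), x1 = False.
From the singleton clause (¬x4), x4 = False.
All clauses are satisfied.

x1 ↦ False,  x2 ↦ True,  x3 ↦ False,  x4 ↦ False,  x5 ↦ False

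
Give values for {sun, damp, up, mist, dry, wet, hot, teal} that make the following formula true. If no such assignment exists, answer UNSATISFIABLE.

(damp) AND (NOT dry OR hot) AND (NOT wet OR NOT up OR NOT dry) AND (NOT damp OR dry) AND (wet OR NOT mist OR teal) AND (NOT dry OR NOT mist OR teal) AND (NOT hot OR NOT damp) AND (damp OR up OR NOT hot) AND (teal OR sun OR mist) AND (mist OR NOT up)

UNSATISFIABLE

From the singleton clause (damp), damp = true.
From the singleton clause (dry), dry = true.
From the singleton clause (hot), hot = true.
That conflicts with the unit clause (NOT hot).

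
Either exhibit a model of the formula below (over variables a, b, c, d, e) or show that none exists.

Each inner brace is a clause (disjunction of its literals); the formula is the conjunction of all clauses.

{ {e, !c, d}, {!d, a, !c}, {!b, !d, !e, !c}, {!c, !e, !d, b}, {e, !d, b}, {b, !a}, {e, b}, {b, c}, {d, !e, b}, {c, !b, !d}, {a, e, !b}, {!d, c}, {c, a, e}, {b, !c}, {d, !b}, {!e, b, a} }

Case b = true:
From the singleton clause (d), d = true.
From the singleton clause (c), c = true.
From the singleton clause (a), a = true.
From the singleton clause (!e), e = false.
All clauses are satisfied.

a: true,  b: true,  c: true,  d: true,  e: false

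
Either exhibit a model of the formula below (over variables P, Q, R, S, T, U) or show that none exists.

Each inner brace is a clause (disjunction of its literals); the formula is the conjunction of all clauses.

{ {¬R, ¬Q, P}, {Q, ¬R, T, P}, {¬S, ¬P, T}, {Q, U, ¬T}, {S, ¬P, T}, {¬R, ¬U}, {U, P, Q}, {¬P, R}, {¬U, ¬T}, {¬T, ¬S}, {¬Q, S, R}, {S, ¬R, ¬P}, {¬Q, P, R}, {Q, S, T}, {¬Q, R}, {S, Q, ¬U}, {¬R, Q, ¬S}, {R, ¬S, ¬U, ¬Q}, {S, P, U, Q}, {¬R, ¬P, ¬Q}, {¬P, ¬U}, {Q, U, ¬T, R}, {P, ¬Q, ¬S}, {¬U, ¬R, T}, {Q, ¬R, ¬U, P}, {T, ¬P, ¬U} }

Try R = False.
(¬P) alone gives P = False.
(¬Q) alone gives Q = False.
(U) alone gives U = True.
(¬T) alone gives T = False.
(S) alone gives S = True.
Every clause now holds.

P=False; Q=False; R=False; S=True; T=False; U=True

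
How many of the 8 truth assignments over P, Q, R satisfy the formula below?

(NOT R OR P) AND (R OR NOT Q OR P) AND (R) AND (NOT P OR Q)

There are 2^3 = 8 truth assignments over (P, Q, R).
Check each against the 4 clauses (columns in the order P, Q, R):
  F F F  ✗ fails (R)
  F F T  ✗ fails (NOT R OR P)
  F T F  ✗ fails (R OR NOT Q OR P)
  F T T  ✗ fails (NOT R OR P)
  T F F  ✗ fails (R)
  T F T  ✗ fails (NOT P OR Q)
  T T F  ✗ fails (R)
  T T T  ✓ satisfies all
1 of the 8 rows is a model.

1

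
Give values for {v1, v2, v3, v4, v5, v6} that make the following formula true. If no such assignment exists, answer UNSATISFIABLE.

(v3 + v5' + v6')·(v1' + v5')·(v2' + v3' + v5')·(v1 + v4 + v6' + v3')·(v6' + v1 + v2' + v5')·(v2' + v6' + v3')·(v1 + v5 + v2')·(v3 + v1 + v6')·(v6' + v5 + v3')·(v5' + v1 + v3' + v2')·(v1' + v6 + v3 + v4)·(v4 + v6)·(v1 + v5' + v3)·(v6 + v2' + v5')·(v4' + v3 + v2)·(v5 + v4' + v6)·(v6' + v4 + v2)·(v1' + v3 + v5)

Case v1 = 0:
Case v5 = 1:
(v3) alone gives v3 = 1.
(v2') alone gives v2 = 0.
Case v4 = 1:
No clause remains; v6 is free.

v1 ↦ 0; v2 ↦ 0; v3 ↦ 1; v4 ↦ 1; v5 ↦ 1; v6 ↦ 1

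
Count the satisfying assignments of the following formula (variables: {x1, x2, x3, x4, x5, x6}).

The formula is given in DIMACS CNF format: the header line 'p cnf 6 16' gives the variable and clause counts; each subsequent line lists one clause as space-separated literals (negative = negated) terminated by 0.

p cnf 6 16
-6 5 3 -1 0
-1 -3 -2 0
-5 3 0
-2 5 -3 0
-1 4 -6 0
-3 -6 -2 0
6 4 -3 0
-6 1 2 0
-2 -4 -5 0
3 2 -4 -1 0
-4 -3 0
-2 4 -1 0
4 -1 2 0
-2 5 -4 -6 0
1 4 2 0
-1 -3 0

5

There are 2^6 = 64 truth assignments over (x1, x2, x3, x4, x5, x6).
Split on x3. With x3 = True, the clauses containing x3 are satisfied and ¬x3 drops from the rest; 0 of the 2^5 = 32 assignments to the other variables satisfy what remains.
With x3 = False, by the same count on the reduced clause set, 5 assignments work.
(One model: x1=F, x2=F, x3=F, x4=T, x5=F, x6=F.)
Total: 0 + 5 = 5.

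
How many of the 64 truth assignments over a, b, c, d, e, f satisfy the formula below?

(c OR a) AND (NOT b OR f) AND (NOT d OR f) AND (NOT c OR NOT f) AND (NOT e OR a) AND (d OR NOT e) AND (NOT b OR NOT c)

There are 2^6 = 64 truth assignments over (a, b, c, d, e, f).
Split on b. With b = true, the clauses containing b are satisfied and NOT b drops from the rest; 3 of the 2^5 = 32 assignments to the other variables satisfy what remains.
With b = false, by the same count on the reduced clause set, 6 assignments work.
Total: 3 + 6 = 9.

9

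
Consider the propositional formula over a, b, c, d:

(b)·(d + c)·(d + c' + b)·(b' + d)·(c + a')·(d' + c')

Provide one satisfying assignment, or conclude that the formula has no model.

From the singleton clause (b), b = 1.
From the singleton clause (d), d = 1.
From the singleton clause (c'), c = 0.
From the singleton clause (a'), a = 0.
Every clause now holds.

a ↦ 0; b ↦ 1; c ↦ 0; d ↦ 1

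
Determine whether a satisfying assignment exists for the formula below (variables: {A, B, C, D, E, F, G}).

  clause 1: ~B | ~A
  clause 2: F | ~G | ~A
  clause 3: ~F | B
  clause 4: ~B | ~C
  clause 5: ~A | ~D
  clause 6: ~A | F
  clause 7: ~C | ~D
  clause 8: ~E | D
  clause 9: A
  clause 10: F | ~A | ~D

(A) alone gives A = 1.
(~B) alone gives B = 0.
(~F) alone gives F = 0.
That conflicts with the unit clause (F).
No assignment satisfies every clause.

No, unsatisfiable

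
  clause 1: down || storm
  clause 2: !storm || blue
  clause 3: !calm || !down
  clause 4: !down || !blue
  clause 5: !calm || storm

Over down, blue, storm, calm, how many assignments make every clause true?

There are 2^4 = 16 truth assignments over (down, blue, storm, calm).
Check each against the 5 clauses (columns in the order down, blue, storm, calm):
  F F F F  ✗ fails (down || storm)
  F F F T  ✗ fails (down || storm)
  F F T F  ✗ fails (!storm || blue)
  F F T T  ✗ fails (!storm || blue)
  F T F F  ✗ fails (down || storm)
  F T F T  ✗ fails (down || storm)
  F T T F  ✓ satisfies all
  F T T T  ✓ satisfies all
  T F F F  ✓ satisfies all
  T F F T  ✗ fails (!calm || !down)
  T F T F  ✗ fails (!storm || blue)
  T F T T  ✗ fails (!storm || blue)
  T T F F  ✗ fails (!down || !blue)
  T T F T  ✗ fails (!calm || !down)
  T T T F  ✗ fails (!down || !blue)
  T T T T  ✗ fails (!calm || !down)
3 of the 16 rows are models.

3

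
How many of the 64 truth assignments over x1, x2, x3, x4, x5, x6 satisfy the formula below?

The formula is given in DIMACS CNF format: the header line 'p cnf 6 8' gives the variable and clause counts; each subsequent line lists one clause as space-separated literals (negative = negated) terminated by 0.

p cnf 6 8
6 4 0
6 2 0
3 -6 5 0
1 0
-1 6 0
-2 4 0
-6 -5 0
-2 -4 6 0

There are 2^6 = 64 truth assignments over (x1, x2, x3, x4, x5, x6).
Split on x1. With x1 = True, the clauses containing x1 are satisfied and ¬x1 drops from the rest; 3 of the 2^5 = 32 assignments to the other variables satisfy what remains.
With x1 = False, by the same count on the reduced clause set, 0 assignments work.
Total: 3 + 0 = 3.

3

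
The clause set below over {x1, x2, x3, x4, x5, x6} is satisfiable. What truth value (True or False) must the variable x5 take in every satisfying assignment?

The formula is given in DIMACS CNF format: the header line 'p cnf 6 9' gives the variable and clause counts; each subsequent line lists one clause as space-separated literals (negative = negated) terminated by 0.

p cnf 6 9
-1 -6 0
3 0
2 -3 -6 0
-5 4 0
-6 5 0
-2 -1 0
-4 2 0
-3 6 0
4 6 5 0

Suppose x5 = False.
(x3) alone gives x3 = True.
(¬x6) alone gives x6 = False.
But (x6) is also a unit clause — contradiction.
So every satisfying assignment has x5 = True.

True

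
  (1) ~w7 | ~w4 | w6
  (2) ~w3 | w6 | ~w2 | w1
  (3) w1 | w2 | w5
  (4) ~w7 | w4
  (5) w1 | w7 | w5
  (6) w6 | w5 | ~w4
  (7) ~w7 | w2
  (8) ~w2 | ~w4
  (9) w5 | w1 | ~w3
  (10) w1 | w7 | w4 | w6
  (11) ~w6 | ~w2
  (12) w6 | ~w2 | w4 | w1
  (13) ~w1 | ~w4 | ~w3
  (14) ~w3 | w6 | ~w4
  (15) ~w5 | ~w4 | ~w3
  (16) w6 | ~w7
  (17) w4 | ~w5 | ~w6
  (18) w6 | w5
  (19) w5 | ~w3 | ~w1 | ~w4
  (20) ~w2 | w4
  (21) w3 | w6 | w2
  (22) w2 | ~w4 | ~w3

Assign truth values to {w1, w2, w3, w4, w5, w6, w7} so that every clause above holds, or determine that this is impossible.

w1: 1; w2: 0; w3: 0; w4: 1; w5: 1; w6: 1; w7: 0

Try w7 = 0.
Try w1 = 1.
Try w2 = 0.
Try w4 = 1.
(~w3) alone gives w3 = 0.
(w6) alone gives w6 = 1.
No clause remains; w5 is free.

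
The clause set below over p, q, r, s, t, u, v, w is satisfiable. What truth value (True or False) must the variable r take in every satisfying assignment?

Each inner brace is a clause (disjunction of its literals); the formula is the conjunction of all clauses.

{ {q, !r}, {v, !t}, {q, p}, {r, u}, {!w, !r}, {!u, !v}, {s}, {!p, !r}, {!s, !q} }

False

Suppose r = true.
Unit clause (q) forces q = true.
Unit clause (!w) forces w = false.
Unit clause (s) forces s = true.
But (!s) is also a unit clause — contradiction.
So every satisfying assignment has r = False.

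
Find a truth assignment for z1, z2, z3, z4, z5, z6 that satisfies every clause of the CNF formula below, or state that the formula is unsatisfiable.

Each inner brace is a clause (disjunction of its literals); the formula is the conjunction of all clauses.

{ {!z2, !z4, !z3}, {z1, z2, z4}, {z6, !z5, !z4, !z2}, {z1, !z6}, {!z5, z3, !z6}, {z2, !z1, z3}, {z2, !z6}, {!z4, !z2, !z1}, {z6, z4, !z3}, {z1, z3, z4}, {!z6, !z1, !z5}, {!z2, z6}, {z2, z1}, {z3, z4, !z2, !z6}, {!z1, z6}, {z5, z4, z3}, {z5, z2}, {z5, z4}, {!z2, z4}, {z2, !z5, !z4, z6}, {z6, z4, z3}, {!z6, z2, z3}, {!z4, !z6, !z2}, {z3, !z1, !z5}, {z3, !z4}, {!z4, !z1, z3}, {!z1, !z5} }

UNSATISFIABLE

Case z1 = true:
From the singleton clause (z6), z6 = true.
From the singleton clause (z2), z2 = true.
From the singleton clause (!z4), z4 = false.
But (z4) is also a unit clause — contradiction.
That branch fails; take z1 = false instead.
From the singleton clause (!z6), z6 = false.
From the singleton clause (!z2), z2 = false.
But (z2) is also a unit clause — contradiction.
Either choice for z1 ends in contradiction.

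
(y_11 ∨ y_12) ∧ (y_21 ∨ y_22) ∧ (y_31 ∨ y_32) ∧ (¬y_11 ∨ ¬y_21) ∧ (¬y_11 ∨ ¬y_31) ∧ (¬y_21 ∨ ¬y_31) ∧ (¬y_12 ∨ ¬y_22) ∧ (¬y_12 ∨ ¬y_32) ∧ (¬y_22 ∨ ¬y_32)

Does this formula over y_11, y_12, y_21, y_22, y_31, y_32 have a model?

Suppose y_11 = True.
The clause (¬y_21) is unit, so y_21 = False.
The clause (y_22) is unit, so y_22 = True.
The clause (¬y_31) is unit, so y_31 = False.
The clause (y_32) is unit, so y_32 = True.
But (¬y_32) is also a unit clause — contradiction.
That branch fails; take y_11 = False instead.
The clause (y_12) is unit, so y_12 = True.
The clause (¬y_22) is unit, so y_22 = False.
The clause (y_21) is unit, so y_21 = True.
The clause (¬y_31) is unit, so y_31 = False.
The clause (y_32) is unit, so y_32 = True.
But (¬y_32) is also a unit clause — contradiction.
Neither y_11 = True nor y_11 = False works.
No assignment satisfies every clause.

No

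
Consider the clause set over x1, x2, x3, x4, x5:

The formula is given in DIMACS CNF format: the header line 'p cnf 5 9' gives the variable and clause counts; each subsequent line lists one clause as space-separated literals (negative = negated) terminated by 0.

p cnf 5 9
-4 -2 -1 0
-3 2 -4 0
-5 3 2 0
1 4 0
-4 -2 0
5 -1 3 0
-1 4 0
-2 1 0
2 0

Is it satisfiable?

No, unsatisfiable

From the singleton clause (x2), x2 = True.
From the singleton clause (¬x4), x4 = False.
From the singleton clause (x1), x1 = True.
But (¬x1) is also a unit clause — contradiction.
No assignment satisfies every clause.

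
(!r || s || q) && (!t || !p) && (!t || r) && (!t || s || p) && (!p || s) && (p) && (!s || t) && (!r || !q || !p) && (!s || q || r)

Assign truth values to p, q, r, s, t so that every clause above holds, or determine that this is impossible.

UNSATISFIABLE

Unit clause (p) forces p = true.
Unit clause (!t) forces t = false.
Unit clause (s) forces s = true.
That conflicts with the unit clause (!s).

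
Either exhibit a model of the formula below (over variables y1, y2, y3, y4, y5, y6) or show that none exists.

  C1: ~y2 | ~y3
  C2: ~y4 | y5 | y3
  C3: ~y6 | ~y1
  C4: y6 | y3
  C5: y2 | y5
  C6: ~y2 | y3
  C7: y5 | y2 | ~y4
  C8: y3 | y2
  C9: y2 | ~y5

Suppose y2 = 0.
Unit clause (y5) forces y5 = 1.
That conflicts with the unit clause (~y5).
That branch fails; take y2 = 1 instead.
Unit clause (~y3) forces y3 = 0.
That conflicts with the unit clause (y3).
Both values of y2 lead to a conflict.

UNSATISFIABLE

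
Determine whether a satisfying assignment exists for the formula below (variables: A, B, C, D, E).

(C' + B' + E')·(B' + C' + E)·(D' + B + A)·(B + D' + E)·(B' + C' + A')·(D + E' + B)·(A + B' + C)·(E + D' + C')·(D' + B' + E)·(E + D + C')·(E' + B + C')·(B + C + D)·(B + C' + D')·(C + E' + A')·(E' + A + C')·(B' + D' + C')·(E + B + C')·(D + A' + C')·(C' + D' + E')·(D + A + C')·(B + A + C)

Yes

Case C = 0:
Case A = 1:
The clause (E') is unit, so E = 0.
Case B = 1:
The clause (D') is unit, so D = 0.
All clauses are satisfied.
A satisfying assignment: A ↦ 1; B ↦ 1; C ↦ 0; D ↦ 0; E ↦ 0.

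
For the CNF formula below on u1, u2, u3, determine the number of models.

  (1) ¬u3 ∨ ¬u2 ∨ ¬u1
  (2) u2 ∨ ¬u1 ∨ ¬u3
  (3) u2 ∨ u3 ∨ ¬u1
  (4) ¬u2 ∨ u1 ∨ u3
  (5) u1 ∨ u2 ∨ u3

3

There are 2^3 = 8 truth assignments over (u1, u2, u3).
Check each against the 5 clauses (columns in the order u1, u2, u3):
  F F F  ✗ fails (u1 ∨ u2 ∨ u3)
  F F T  ✓ satisfies all
  F T F  ✗ fails (¬u2 ∨ u1 ∨ u3)
  F T T  ✓ satisfies all
  T F F  ✗ fails (u2 ∨ u3 ∨ ¬u1)
  T F T  ✗ fails (u2 ∨ ¬u1 ∨ ¬u3)
  T T F  ✓ satisfies all
  T T T  ✗ fails (¬u3 ∨ ¬u2 ∨ ¬u1)
3 of the 8 rows are models.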